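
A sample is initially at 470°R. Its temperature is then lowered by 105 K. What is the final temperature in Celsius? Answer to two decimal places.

Initial temperature in Celsius: (470 - 491.67) × 5/9 = -12.0389°C.
The 105 K change is an interval; Kelvin and Celsius degrees are the same size, so ΔC = -105°C.
Final Celsius temperature: -12.0389 - 105.0000 = -117.0389°C.

-117.04°C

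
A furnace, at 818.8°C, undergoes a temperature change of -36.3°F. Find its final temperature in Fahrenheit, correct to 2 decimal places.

The 36.3°F change is an interval, so only the factor 5/9 applies: -36.3 × 5/9 = -20.1667°C.
Final Celsius temperature: 818.8000 - 20.1667 = 798.6333°C.
In Fahrenheit: 798.6333 × 1.8 + 32 = 1469.54°F.

1469.54°F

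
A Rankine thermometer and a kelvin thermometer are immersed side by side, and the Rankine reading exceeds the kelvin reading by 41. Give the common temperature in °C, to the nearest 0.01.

-221.90°C

Let x be the Rankine reading; then the kelvin reading is 5/9·x.
(5/9·x) - x = -41  ⇒  (-4/9)·x = -41  ⇒  x = 92.2500°R.
In Celsius: (92.25 - 491.67) × 5/9 = -221.90°C.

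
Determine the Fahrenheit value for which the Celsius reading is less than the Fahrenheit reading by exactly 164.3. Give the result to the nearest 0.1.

Let F be the Fahrenheit reading. The Celsius reading is C = 5/9·F - 17.7778.
Require C - F = -164.3: (-4/9)·F - 17.7778 = -164.3.
F = (-164.3 + 17.7778) / (-4/9) = 329.7.

329.7°F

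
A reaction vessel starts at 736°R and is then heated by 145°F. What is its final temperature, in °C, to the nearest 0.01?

Initial temperature in Celsius: (736 - 491.67) × 5/9 = 135.7389°C.
The 145°F change is an interval, so only the factor 5/9 applies: +145 × 5/9 = +80.5556°C.
Final Celsius temperature: 135.7389 + 80.5556 = 216.2944°C.

216.29°C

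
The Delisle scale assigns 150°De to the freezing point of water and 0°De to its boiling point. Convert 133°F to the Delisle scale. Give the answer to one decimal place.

First in Celsius: (133 - 32) × 5/9 = 56.1111°C.
Linearly onto the Delisle scale: 150 + (56.1111 / 100) × (0 - 150) = 65.8°De.

65.8°De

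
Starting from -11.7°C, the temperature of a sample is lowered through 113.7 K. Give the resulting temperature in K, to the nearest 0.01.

The 113.7 K change is an interval; Kelvin and Celsius degrees are the same size, so ΔC = -113.7°C.
Final Celsius temperature: -11.7000 - 113.7000 = -125.4000°C.
In kelvin: -125.4000 + 273.15 = 147.75 K.

147.75 K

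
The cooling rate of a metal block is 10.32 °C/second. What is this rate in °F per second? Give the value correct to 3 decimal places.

18.576 °F/second

Since only a temperature interval is involved, the additive offset between the scales drops out.
A change of 1°C is a change of 1.8°F, so 10.32 × 1.8 = 18.576.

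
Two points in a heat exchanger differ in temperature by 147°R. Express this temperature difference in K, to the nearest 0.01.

For a temperature interval the offset drops out; only the factor 5/9 applies.
147 × 5/9 = 81.67.

81.67 K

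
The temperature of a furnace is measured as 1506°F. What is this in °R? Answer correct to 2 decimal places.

In Celsius: (1506 - 32) × 5/9 = 818.8889°C.
In Rankine: 818.8889 × 1.8 + 491.67 = 1965.67°R.

1965.67°R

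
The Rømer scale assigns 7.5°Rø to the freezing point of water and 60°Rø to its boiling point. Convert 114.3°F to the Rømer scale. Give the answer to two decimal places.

31.50°Rø

First in Celsius: (114.3 - 32) × 5/9 = 45.7222°C.
Linearly onto the Rømer scale: 7.5 + (45.7222 / 100) × (60 - 7.5) = 31.50°Rø.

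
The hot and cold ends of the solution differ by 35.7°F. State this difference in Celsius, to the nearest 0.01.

For a temperature interval the offset drops out; only the factor 5/9 applies.
35.7 × 5/9 = 19.83.

19.83°C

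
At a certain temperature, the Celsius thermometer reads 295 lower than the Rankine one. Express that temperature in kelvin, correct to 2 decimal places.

Let x be the Rankine reading; then the Celsius reading is 5/9·x - 273.15.
(5/9·x - 273.15) - x = -295  ⇒  (-4/9)·x = -21.85  ⇒  x = 49.1625°R.
In Celsius: (49.1625 - 491.67) × 5/9 = -245.8375°C.
In kelvin: -245.8375 + 273.15 = 27.31 K.

27.31 K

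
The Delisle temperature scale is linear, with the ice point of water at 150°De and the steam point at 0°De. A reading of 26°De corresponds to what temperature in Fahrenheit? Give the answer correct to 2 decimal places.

Linear interpolation between the fixed points: C = (26 - 150) × 100 / (0 - 150) = 82.6667°C.
Then 82.6667 × 1.8 + 32 = 180.80°F.

180.80°F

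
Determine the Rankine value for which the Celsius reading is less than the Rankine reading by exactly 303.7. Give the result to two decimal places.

Let R be the Rankine reading. The Celsius reading is C = 5/9·R - 273.15.
Require C - R = -303.7: (-4/9)·R - 273.15 = -303.7.
R = (-303.7 + 273.15) / (-4/9) = 68.74.

68.74°R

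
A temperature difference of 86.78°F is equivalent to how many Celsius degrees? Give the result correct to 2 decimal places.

For a temperature interval the offset drops out; only the factor 5/9 applies.
86.78 × 5/9 = 48.21.

48.21°C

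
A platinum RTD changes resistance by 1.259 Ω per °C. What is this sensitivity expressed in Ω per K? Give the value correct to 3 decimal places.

Since only a temperature interval is involved, the additive offset between the scales drops out.
A change of 1 K is a change of 1°C, so per K the value is 1.259 × 1 = 1.259.

1.259 Ω per K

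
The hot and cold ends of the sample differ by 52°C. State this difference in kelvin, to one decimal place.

52.0 K

Celsius and kelvin degrees are the same size, so the interval is unchanged: 52.0.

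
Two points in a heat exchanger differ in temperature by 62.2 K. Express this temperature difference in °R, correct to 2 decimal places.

For a temperature interval the offset drops out; only the factor 1.8 applies.
62.2 × 1.8 = 111.96.

111.96°R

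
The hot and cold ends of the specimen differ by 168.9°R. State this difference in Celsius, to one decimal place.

Only the scale ratio 5/9 matters for a change in temperature.
168.9 × 5/9 = 93.8.

93.8°C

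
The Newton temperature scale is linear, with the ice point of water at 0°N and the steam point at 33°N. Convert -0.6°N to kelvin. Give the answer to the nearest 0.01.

Linear interpolation between the fixed points: C = (-0.6 - 0) × 100 / (33 - 0) = -1.8182°C.
Then -1.8182 + 273.15 = 271.33 K.

271.33 K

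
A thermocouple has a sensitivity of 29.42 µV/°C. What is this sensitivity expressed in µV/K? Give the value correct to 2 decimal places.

Since only a temperature interval is involved, the additive offset between the scales drops out.
A change of 1 K is a change of 1°C, so per K the value is 29.42 × 1 = 29.42.

29.42 µV/K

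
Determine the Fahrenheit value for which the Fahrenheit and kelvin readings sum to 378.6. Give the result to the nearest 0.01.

79.22°F

Let F be the Fahrenheit reading. The kelvin reading is K = 5/9·F + 255.372.
Require F + K = 378.6: (14/9)·F + 255.372 = 378.6.
F = (378.6 - 255.372) / (14/9) = 79.22.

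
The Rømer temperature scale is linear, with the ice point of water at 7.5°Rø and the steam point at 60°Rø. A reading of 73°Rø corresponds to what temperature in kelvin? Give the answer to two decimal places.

397.91 K

Linear interpolation between the fixed points: C = (73 - 7.5) × 100 / (60 - 7.5) = 124.7619°C.
Then 124.7619 + 273.15 = 397.91 K.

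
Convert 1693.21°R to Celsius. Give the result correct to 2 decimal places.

In Celsius: (1693.21 - 491.67) × 5/9 = 667.5222°C.

667.52°C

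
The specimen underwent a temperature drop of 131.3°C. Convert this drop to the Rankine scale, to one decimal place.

236.3°R

An interval of 1°C corresponds to 1.8°R.
131.3 × 1.8 = 236.3.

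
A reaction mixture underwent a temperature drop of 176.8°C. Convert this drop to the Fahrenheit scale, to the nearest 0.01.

Only the scale ratio 1.8 matters for a change in temperature.
176.8 × 1.8 = 318.24.

318.24°F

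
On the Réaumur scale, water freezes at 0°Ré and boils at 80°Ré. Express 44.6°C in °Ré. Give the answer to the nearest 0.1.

35.7°Ré

Linearly onto the Réaumur scale: 0 + (44.6000 / 100) × (80 - 0) = 35.7°Ré.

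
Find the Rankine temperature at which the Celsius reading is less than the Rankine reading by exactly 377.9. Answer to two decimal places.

235.69°R

Let R be the Rankine reading. The Celsius reading is C = 5/9·R - 273.15.
Require C - R = -377.9: (-4/9)·R - 273.15 = -377.9.
R = (-377.9 + 273.15) / (-4/9) = 235.69.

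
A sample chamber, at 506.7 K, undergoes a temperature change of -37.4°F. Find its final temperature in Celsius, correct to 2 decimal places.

Initial temperature in Celsius: 506.7 - 273.15 = 233.5500°C.
The 37.4°F change is an interval, so only the factor 5/9 applies: -37.4 × 5/9 = -20.7778°C.
Final Celsius temperature: 233.5500 - 20.7778 = 212.7722°C.

212.77°C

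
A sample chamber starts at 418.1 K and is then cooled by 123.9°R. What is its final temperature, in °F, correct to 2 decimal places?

169.01°F

Initial temperature in Celsius: 418.1 - 273.15 = 144.9500°C.
The 123.9°R change is an interval, so only the factor 5/9 applies: -123.9 × 5/9 = -68.8333°C.
Final Celsius temperature: 144.9500 - 68.8333 = 76.1167°C.
In Fahrenheit: 76.1167 × 1.8 + 32 = 169.01°F.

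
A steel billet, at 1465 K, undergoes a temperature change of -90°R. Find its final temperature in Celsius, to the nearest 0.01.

1141.85°C

Initial temperature in Celsius: 1465 - 273.15 = 1191.8500°C.
The 90°R change is an interval, so only the factor 5/9 applies: -90 × 5/9 = -50.0000°C.
Final Celsius temperature: 1191.8500 - 50.0000 = 1141.8500°C.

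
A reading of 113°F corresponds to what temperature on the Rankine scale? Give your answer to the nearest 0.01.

572.67°R

In Celsius: (113 - 32) × 5/9 = 45.0000°C.
In Rankine: 45.0000 × 1.8 + 491.67 = 572.67°R.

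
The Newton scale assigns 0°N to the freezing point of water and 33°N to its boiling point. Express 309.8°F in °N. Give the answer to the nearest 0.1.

First in Celsius: (309.8 - 32) × 5/9 = 154.3333°C.
Linearly onto the Newton scale: 0 + (154.3333 / 100) × (33 - 0) = 50.9°N.

50.9°N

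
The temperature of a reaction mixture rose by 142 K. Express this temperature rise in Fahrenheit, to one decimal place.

255.6°F

An interval of 1 K corresponds to 1.8°F.
142 × 1.8 = 255.6.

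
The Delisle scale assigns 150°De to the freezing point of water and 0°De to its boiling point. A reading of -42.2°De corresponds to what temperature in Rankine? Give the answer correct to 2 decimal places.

Linear interpolation between the fixed points: C = (-42.2 - 150) × 100 / (0 - 150) = 128.1333°C.
Then 128.1333 × 1.8 + 491.67 = 722.31°R.

722.31°R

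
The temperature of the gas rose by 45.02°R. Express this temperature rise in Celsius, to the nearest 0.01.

25.01°C

Only the scale ratio 5/9 matters for a change in temperature.
45.02 × 5/9 = 25.01.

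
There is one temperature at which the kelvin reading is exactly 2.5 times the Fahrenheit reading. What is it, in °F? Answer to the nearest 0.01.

Let F be the Fahrenheit reading. The kelvin reading is K = 5/9·F + 255.372.
Require K = 2.5·F: 5/9·F + 255.372 = 2.5·F.
(-35/18)·F = -255.372  ⇒  F = 131.33.

131.33°F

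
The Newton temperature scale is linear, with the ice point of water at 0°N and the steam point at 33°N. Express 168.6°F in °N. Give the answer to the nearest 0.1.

First in Celsius: (168.6 - 32) × 5/9 = 75.8889°C.
Linearly onto the Newton scale: 0 + (75.8889 / 100) × (33 - 0) = 25.0°N.

25.0°N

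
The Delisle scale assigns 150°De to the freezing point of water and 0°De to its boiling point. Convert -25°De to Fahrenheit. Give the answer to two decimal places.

Linear interpolation between the fixed points: C = (-25 - 150) × 100 / (0 - 150) = 116.6667°C.
Then 116.6667 × 1.8 + 32 = 242.00°F.

242.00°F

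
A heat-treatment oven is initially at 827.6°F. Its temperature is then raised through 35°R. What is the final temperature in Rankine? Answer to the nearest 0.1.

Initial temperature in Celsius: (827.6 - 32) × 5/9 = 442.0000°C.
The 35°R change is an interval, so only the factor 5/9 applies: +35 × 5/9 = +19.4444°C.
Final Celsius temperature: 442.0000 + 19.4444 = 461.4444°C.
In Rankine: 461.4444 × 1.8 + 491.67 = 1322.3°R.

1322.3°R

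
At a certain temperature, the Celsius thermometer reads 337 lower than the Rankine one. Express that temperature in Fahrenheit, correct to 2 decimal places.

-316.01°F

Let x be the Rankine reading; then the Celsius reading is 5/9·x - 273.15.
(5/9·x - 273.15) - x = -337  ⇒  (-4/9)·x = -63.85  ⇒  x = 143.6625°R.
In Celsius: (143.6625 - 491.67) × 5/9 = -193.3375°C.
In Fahrenheit: -193.3375 × 1.8 + 32 = -316.01°F.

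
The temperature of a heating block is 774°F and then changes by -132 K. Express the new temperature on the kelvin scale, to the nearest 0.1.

553.4 K

Initial temperature in Celsius: (774 - 32) × 5/9 = 412.2222°C.
The 132 K change is an interval; Kelvin and Celsius degrees are the same size, so ΔC = -132°C.
Final Celsius temperature: 412.2222 - 132.0000 = 280.2222°C.
In kelvin: 280.2222 + 273.15 = 553.4 K.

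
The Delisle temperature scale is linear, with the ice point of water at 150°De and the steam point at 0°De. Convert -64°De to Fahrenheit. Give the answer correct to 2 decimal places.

Linear interpolation between the fixed points: C = (-64 - 150) × 100 / (0 - 150) = 142.6667°C.
Then 142.6667 × 1.8 + 32 = 288.80°F.

288.80°F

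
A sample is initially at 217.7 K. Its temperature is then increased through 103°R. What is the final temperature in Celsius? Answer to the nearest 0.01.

1.77°C

Initial temperature in Celsius: 217.7 - 273.15 = -55.4500°C.
The 103°R change is an interval, so only the factor 5/9 applies: +103 × 5/9 = +57.2222°C.
Final Celsius temperature: -55.4500 + 57.2222 = 1.7722°C.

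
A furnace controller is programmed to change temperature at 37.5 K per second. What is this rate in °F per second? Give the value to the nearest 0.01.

67.50 °F/second

The quantity depends on a temperature interval, so only the ratio of degree sizes applies; the offset between the scales is irrelevant.
A change of 1 K is a change of 1.8°F, so 37.5 × 1.8 = 67.50.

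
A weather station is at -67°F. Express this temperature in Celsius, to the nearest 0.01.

-55.00°C

In Celsius: (-67 - 32) × 5/9 = -55.0000°C.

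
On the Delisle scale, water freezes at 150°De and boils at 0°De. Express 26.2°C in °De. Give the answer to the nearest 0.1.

Linearly onto the Delisle scale: 150 + (26.2000 / 100) × (0 - 150) = 110.7°De.

110.7°De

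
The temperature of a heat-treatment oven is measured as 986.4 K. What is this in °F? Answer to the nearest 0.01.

1315.85°F

In Celsius: 986.4 - 273.15 = 713.2500°C.
In Fahrenheit: 713.2500 × 1.8 + 32 = 1315.85°F.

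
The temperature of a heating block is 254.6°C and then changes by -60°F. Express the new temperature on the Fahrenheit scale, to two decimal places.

430.28°F

The 60°F change is an interval, so only the factor 5/9 applies: -60 × 5/9 = -33.3333°C.
Final Celsius temperature: 254.6000 - 33.3333 = 221.2667°C.
In Fahrenheit: 221.2667 × 1.8 + 32 = 430.28°F.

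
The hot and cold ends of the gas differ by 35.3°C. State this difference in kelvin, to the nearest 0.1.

Celsius and kelvin degrees are the same size, so the interval is unchanged: 35.3.

35.3 K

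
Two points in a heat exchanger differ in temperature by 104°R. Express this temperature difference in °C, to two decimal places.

57.78°C

An interval of 1°R corresponds to 5/9°C.
104 × 5/9 = 57.78.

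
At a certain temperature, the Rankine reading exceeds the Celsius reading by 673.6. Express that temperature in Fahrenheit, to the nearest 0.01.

441.34°F

Let x be the Celsius reading; then the Rankine reading is 1.8·x + 491.67.
(1.8·x + 491.67) - x = 673.6  ⇒  (0.8)·x = 181.93  ⇒  x = 227.4125°C.
In Fahrenheit: 227.4125 × 1.8 + 32 = 441.34°F.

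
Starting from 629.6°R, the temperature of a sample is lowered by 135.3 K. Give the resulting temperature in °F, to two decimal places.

-73.61°F

Initial temperature in Celsius: (629.6 - 491.67) × 5/9 = 76.6278°C.
The 135.3 K change is an interval; Kelvin and Celsius degrees are the same size, so ΔC = -135.3°C.
Final Celsius temperature: 76.6278 - 135.3000 = -58.6722°C.
In Fahrenheit: -58.6722 × 1.8 + 32 = -73.61°F.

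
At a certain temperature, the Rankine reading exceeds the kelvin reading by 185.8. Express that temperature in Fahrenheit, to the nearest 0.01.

Let x be the kelvin reading; then the Rankine reading is 1.8·x.
(1.8·x) - x = 185.8  ⇒  (0.8)·x = 185.8  ⇒  x = 232.2500 K.
In Celsius: 232.25 - 273.15 = -40.9000°C.
In Fahrenheit: -40.9000 × 1.8 + 32 = -41.62°F.

-41.62°F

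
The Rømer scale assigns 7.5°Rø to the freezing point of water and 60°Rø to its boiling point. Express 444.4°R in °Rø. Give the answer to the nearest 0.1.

First in Celsius: (444.4 - 491.67) × 5/9 = -26.2611°C.
Linearly onto the Rømer scale: 7.5 + (-26.2611 / 100) × (60 - 7.5) = -6.3°Rø.

-6.3°Rø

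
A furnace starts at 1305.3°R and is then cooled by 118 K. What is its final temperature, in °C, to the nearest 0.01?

Initial temperature in Celsius: (1305.3 - 491.67) × 5/9 = 452.0167°C.
The 118 K change is an interval; Kelvin and Celsius degrees are the same size, so ΔC = -118°C.
Final Celsius temperature: 452.0167 - 118.0000 = 334.0167°C.

334.02°C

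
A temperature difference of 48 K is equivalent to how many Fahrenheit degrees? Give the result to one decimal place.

Only the scale ratio 1.8 matters for a change in temperature.
48 × 1.8 = 86.4.

86.4°F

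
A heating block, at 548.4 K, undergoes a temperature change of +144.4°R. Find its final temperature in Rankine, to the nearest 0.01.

Initial temperature in Celsius: 548.4 - 273.15 = 275.2500°C.
The 144.4°R change is an interval, so only the factor 5/9 applies: +144.4 × 5/9 = +80.2222°C.
Final Celsius temperature: 275.2500 + 80.2222 = 355.4722°C.
In Rankine: 355.4722 × 1.8 + 491.67 = 1131.52°R.

1131.52°R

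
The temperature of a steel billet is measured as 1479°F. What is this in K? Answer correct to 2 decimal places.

1077.04 K

In Celsius: (1479 - 32) × 5/9 = 803.8889°C.
In kelvin: 803.8889 + 273.15 = 1077.04 K.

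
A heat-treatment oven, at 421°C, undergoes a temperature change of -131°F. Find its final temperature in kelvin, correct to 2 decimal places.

621.37 K

The 131°F change is an interval, so only the factor 5/9 applies: -131 × 5/9 = -72.7778°C.
Final Celsius temperature: 421.0000 - 72.7778 = 348.2222°C.
In kelvin: 348.2222 + 273.15 = 621.37 K.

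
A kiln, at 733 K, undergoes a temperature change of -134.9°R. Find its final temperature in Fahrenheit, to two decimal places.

724.83°F

Initial temperature in Celsius: 733 - 273.15 = 459.8500°C.
The 134.9°R change is an interval, so only the factor 5/9 applies: -134.9 × 5/9 = -74.9444°C.
Final Celsius temperature: 459.8500 - 74.9444 = 384.9056°C.
In Fahrenheit: 384.9056 × 1.8 + 32 = 724.83°F.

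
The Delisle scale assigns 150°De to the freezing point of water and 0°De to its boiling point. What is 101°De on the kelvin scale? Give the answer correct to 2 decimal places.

305.82 K

Linear interpolation between the fixed points: C = (101 - 150) × 100 / (0 - 150) = 32.6667°C.
Then 32.6667 + 273.15 = 305.82 K.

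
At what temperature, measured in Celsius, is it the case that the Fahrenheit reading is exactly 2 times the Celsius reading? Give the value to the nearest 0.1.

Let C be the Celsius reading. The Fahrenheit reading is F = 1.8·C + 32.
Require F = 2·C: 1.8·C + 32 = 2·C.
(-0.2)·C = -32  ⇒  C = 160.0.

160.0°C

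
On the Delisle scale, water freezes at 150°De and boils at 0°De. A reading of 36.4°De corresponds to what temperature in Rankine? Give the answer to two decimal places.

627.99°R

Linear interpolation between the fixed points: C = (36.4 - 150) × 100 / (0 - 150) = 75.7333°C.
Then 75.7333 × 1.8 + 491.67 = 627.99°R.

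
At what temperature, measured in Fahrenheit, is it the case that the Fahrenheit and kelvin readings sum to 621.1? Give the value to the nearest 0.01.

235.11°F

Let F be the Fahrenheit reading. The kelvin reading is K = 5/9·F + 255.372.
Require F + K = 621.1: (14/9)·F + 255.372 = 621.1.
F = (621.1 - 255.372) / (14/9) = 235.11.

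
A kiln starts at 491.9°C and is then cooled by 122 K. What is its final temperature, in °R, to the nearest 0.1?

1157.5°R

The 122 K change is an interval; Kelvin and Celsius degrees are the same size, so ΔC = -122°C.
Final Celsius temperature: 491.9000 - 122.0000 = 369.9000°C.
In Rankine: 369.9000 × 1.8 + 491.67 = 1157.5°R.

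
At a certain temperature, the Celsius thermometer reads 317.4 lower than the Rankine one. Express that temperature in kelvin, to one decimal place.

Let x be the Rankine reading; then the Celsius reading is 5/9·x - 273.15.
(5/9·x - 273.15) - x = -317.4  ⇒  (-4/9)·x = -44.25  ⇒  x = 99.5625°R.
In Celsius: (99.5625 - 491.67) × 5/9 = -217.8375°C.
In kelvin: -217.8375 + 273.15 = 55.3 K.

55.3 K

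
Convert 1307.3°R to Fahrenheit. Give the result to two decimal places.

In Celsius: (1307.3 - 491.67) × 5/9 = 453.1278°C.
In Fahrenheit: 453.1278 × 1.8 + 32 = 847.63°F.

847.63°F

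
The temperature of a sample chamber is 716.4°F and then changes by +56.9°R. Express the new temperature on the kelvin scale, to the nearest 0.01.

684.98 K

Initial temperature in Celsius: (716.4 - 32) × 5/9 = 380.2222°C.
The 56.9°R change is an interval, so only the factor 5/9 applies: +56.9 × 5/9 = +31.6111°C.
Final Celsius temperature: 380.2222 + 31.6111 = 411.8333°C.
In kelvin: 411.8333 + 273.15 = 684.98 K.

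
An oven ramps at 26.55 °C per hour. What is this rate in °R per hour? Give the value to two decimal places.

47.79 °R/hour

Since only a temperature interval is involved, the additive offset between the scales drops out.
A change of 1°C is a change of 1.8°R, so 26.55 × 1.8 = 47.79.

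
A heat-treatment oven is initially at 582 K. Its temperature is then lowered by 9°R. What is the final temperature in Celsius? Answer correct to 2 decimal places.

Initial temperature in Celsius: 582 - 273.15 = 308.8500°C.
The 9°R change is an interval, so only the factor 5/9 applies: -9 × 5/9 = -5.0000°C.
Final Celsius temperature: 308.8500 - 5.0000 = 303.8500°C.

303.85°C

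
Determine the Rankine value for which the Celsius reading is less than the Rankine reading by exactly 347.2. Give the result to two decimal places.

166.61°R

Let R be the Rankine reading. The Celsius reading is C = 5/9·R - 273.15.
Require C - R = -347.2: (-4/9)·R - 273.15 = -347.2.
R = (-347.2 + 273.15) / (-4/9) = 166.61.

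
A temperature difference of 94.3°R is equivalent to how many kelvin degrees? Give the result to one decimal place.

Only the scale ratio 5/9 matters for a change in temperature.
94.3 × 5/9 = 52.4.

52.4 K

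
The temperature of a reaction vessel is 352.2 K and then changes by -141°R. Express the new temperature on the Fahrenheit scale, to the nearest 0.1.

Initial temperature in Celsius: 352.2 - 273.15 = 79.0500°C.
The 141°R change is an interval, so only the factor 5/9 applies: -141 × 5/9 = -78.3333°C.
Final Celsius temperature: 79.0500 - 78.3333 = 0.7167°C.
In Fahrenheit: 0.7167 × 1.8 + 32 = 33.3°F.

33.3°F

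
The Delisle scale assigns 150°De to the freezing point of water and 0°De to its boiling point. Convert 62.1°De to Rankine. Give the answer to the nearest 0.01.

Linear interpolation between the fixed points: C = (62.1 - 150) × 100 / (0 - 150) = 58.6000°C.
Then 58.6000 × 1.8 + 491.67 = 597.15°R.

597.15°R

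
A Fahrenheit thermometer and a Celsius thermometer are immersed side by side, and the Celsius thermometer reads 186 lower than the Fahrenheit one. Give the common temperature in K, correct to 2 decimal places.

465.65 K

Let x be the Fahrenheit reading; then the Celsius reading is 5/9·x - 17.7778.
(5/9·x - 17.7778) - x = -186  ⇒  (-4/9)·x = -168.222  ⇒  x = 378.5000°F.
In Celsius: (378.5 - 32) × 5/9 = 192.5000°C.
In kelvin: 192.5000 + 273.15 = 465.65 K.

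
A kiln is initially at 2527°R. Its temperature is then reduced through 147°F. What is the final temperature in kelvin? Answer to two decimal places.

1322.22 K

Initial temperature in Celsius: (2527 - 491.67) × 5/9 = 1130.7389°C.
The 147°F change is an interval, so only the factor 5/9 applies: -147 × 5/9 = -81.6667°C.
Final Celsius temperature: 1130.7389 - 81.6667 = 1049.0722°C.
In kelvin: 1049.0722 + 273.15 = 1322.22 K.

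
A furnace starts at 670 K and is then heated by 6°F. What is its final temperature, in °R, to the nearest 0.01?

Initial temperature in Celsius: 670 - 273.15 = 396.8500°C.
The 6°F change is an interval, so only the factor 5/9 applies: +6 × 5/9 = +3.3333°C.
Final Celsius temperature: 396.8500 + 3.3333 = 400.1833°C.
In Rankine: 400.1833 × 1.8 + 491.67 = 1212.00°R.

1212.00°R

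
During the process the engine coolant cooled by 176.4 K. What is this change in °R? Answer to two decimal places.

317.52°R

An interval of 1 K corresponds to 1.8°R.
176.4 × 1.8 = 317.52.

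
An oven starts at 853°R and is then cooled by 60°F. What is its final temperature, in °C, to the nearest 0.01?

167.41°C

Initial temperature in Celsius: (853 - 491.67) × 5/9 = 200.7389°C.
The 60°F change is an interval, so only the factor 5/9 applies: -60 × 5/9 = -33.3333°C.
Final Celsius temperature: 200.7389 - 33.3333 = 167.4056°C.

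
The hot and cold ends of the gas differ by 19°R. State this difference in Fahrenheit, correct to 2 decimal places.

19.00°F

Rankine and Fahrenheit degrees are the same size, so the interval is unchanged: 19.00.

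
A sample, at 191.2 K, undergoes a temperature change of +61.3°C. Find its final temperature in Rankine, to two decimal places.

454.50°R

Initial temperature in Celsius: 191.2 - 273.15 = -81.9500°C.
Final Celsius temperature: -81.9500 + 61.3000 = -20.6500°C.
In Rankine: -20.6500 × 1.8 + 491.67 = 454.50°R.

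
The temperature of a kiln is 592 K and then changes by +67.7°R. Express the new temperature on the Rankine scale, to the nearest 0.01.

Initial temperature in Celsius: 592 - 273.15 = 318.8500°C.
The 67.7°R change is an interval, so only the factor 5/9 applies: +67.7 × 5/9 = +37.6111°C.
Final Celsius temperature: 318.8500 + 37.6111 = 356.4611°C.
In Rankine: 356.4611 × 1.8 + 491.67 = 1133.30°R.

1133.30°R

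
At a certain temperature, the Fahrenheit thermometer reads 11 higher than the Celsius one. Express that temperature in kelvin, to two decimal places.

Let x be the Celsius reading; then the Fahrenheit reading is 1.8·x + 32.
(1.8·x + 32) - x = 11  ⇒  (0.8)·x = -21  ⇒  x = -26.2500°C.
In kelvin: -26.2500 + 273.15 = 246.90 K.

246.90 K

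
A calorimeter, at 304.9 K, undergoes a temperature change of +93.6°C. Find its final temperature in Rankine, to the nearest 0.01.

717.30°R

Initial temperature in Celsius: 304.9 - 273.15 = 31.7500°C.
Final Celsius temperature: 31.7500 + 93.6000 = 125.3500°C.
In Rankine: 125.3500 × 1.8 + 491.67 = 717.30°R.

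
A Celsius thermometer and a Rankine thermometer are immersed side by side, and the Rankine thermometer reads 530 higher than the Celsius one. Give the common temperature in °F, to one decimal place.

Let x be the Celsius reading; then the Rankine reading is 1.8·x + 491.67.
(1.8·x + 491.67) - x = 530  ⇒  (0.8)·x = 38.33  ⇒  x = 47.9125°C.
In Fahrenheit: 47.9125 × 1.8 + 32 = 118.2°F.

118.2°F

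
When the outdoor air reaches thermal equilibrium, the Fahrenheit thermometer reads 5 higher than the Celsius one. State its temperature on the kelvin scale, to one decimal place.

Let x be the Celsius reading; then the Fahrenheit reading is 1.8·x + 32.
(1.8·x + 32) - x = 5  ⇒  (0.8)·x = -27  ⇒  x = -33.7500°C.
In kelvin: -33.7500 + 273.15 = 239.4 K.

239.4 K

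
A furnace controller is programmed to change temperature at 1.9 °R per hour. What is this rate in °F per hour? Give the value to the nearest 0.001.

1.900 °F/hour

The quantity depends on a temperature interval, so only the ratio of degree sizes applies; the offset between the scales is irrelevant.
A change of 1°R is a change of 1°F, so 1.9 × 1 = 1.900.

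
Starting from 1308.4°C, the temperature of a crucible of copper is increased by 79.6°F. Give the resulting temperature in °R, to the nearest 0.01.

The 79.6°F change is an interval, so only the factor 5/9 applies: +79.6 × 5/9 = +44.2222°C.
Final Celsius temperature: 1308.4000 + 44.2222 = 1352.6222°C.
In Rankine: 1352.6222 × 1.8 + 491.67 = 2926.39°R.

2926.39°R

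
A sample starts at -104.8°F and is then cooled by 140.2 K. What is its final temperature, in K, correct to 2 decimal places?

Initial temperature in Celsius: (-104.8 - 32) × 5/9 = -76.0000°C.
The 140.2 K change is an interval; Kelvin and Celsius degrees are the same size, so ΔC = -140.2°C.
Final Celsius temperature: -76.0000 - 140.2000 = -216.2000°C.
In kelvin: -216.2000 + 273.15 = 56.95 K.

56.95 K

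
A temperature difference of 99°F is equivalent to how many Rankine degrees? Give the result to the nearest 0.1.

Fahrenheit and Rankine degrees are the same size, so the interval is unchanged: 99.0.

99.0°R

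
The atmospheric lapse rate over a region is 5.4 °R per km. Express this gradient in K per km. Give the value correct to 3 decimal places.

3.000 K/km

The quantity depends on a temperature interval, so only the ratio of degree sizes applies; the offset between the scales is irrelevant.
A change of 1°R is a change of 5/9 K, so 5.4 × 5/9 = 3.000.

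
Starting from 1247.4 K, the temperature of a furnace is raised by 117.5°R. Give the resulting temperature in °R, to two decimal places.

Initial temperature in Celsius: 1247.4 - 273.15 = 974.2500°C.
The 117.5°R change is an interval, so only the factor 5/9 applies: +117.5 × 5/9 = +65.2778°C.
Final Celsius temperature: 974.2500 + 65.2778 = 1039.5278°C.
In Rankine: 1039.5278 × 1.8 + 491.67 = 2362.82°R.

2362.82°R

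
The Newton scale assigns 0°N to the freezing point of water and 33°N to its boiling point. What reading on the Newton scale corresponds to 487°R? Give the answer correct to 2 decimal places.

-0.86°N

First in Celsius: (487 - 491.67) × 5/9 = -2.5944°C.
Linearly onto the Newton scale: 0 + (-2.5944 / 100) × (33 - 0) = -0.86°N.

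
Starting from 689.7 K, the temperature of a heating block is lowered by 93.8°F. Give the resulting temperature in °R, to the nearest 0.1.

1147.7°R

Initial temperature in Celsius: 689.7 - 273.15 = 416.5500°C.
The 93.8°F change is an interval, so only the factor 5/9 applies: -93.8 × 5/9 = -52.1111°C.
Final Celsius temperature: 416.5500 - 52.1111 = 364.4389°C.
In Rankine: 364.4389 × 1.8 + 491.67 = 1147.7°R.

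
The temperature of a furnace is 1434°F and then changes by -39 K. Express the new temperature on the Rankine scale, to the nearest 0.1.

Initial temperature in Celsius: (1434 - 32) × 5/9 = 778.8889°C.
The 39 K change is an interval; Kelvin and Celsius degrees are the same size, so ΔC = -39°C.
Final Celsius temperature: 778.8889 - 39.0000 = 739.8889°C.
In Rankine: 739.8889 × 1.8 + 491.67 = 1823.5°R.

1823.5°R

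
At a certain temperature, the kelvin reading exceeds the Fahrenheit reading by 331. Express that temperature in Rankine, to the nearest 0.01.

289.51°R

Let x be the kelvin reading; then the Fahrenheit reading is 1.8·x - 459.67.
(1.8·x - 459.67) - x = -331  ⇒  (0.8)·x = 128.67  ⇒  x = 160.8375 K.
In Celsius: 160.8375 - 273.15 = -112.3125°C.
In Rankine: -112.3125 × 1.8 + 491.67 = 289.51°R.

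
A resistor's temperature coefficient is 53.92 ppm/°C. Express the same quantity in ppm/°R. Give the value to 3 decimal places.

Since only a temperature interval is involved, the additive offset between the scales drops out.
A change of 1°R is a change of 5/9°C, so per °R the value is 53.92 × 5/9 = 29.956.

29.956 ppm/°R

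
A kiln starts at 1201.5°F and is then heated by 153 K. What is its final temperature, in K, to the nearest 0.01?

1075.87 K

Initial temperature in Celsius: (1201.5 - 32) × 5/9 = 649.7222°C.
The 153 K change is an interval; Kelvin and Celsius degrees are the same size, so ΔC = +153°C.
Final Celsius temperature: 649.7222 + 153.0000 = 802.7222°C.
In kelvin: 802.7222 + 273.15 = 1075.87 K.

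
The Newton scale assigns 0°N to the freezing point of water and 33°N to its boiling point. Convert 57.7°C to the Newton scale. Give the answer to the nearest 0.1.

19.0°N

Linearly onto the Newton scale: 0 + (57.7000 / 100) × (33 - 0) = 19.0°N.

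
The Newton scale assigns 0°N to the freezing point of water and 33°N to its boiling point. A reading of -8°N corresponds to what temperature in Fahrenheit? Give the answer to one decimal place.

Linear interpolation between the fixed points: C = (-8 - 0) × 100 / (33 - 0) = -24.2424°C.
Then -24.2424 × 1.8 + 32 = -11.6°F.

-11.6°F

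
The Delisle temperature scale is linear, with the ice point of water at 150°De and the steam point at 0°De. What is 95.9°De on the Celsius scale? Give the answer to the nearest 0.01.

Linear interpolation between the fixed points: C = (95.9 - 150) × 100 / (0 - 150) = 36.0667°C.

36.07°C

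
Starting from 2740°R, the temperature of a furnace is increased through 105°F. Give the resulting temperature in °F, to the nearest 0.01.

Initial temperature in Celsius: (2740 - 491.67) × 5/9 = 1249.0722°C.
The 105°F change is an interval, so only the factor 5/9 applies: +105 × 5/9 = +58.3333°C.
Final Celsius temperature: 1249.0722 + 58.3333 = 1307.4056°C.
In Fahrenheit: 1307.4056 × 1.8 + 32 = 2385.33°F.

2385.33°F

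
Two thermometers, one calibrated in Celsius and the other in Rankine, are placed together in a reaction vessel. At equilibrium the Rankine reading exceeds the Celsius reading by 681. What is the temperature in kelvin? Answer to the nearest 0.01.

509.81 K

Let x be the Celsius reading; then the Rankine reading is 1.8·x + 491.67.
(1.8·x + 491.67) - x = 681  ⇒  (0.8)·x = 189.33  ⇒  x = 236.6625°C.
In kelvin: 236.6625 + 273.15 = 509.81 K.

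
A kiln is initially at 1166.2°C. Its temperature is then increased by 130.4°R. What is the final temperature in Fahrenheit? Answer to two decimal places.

2261.56°F

The 130.4°R change is an interval, so only the factor 5/9 applies: +130.4 × 5/9 = +72.4444°C.
Final Celsius temperature: 1166.2000 + 72.4444 = 1238.6444°C.
In Fahrenheit: 1238.6444 × 1.8 + 32 = 2261.56°F.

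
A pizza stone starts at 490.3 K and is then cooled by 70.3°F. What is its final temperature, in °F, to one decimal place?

352.6°F

Initial temperature in Celsius: 490.3 - 273.15 = 217.1500°C.
The 70.3°F change is an interval, so only the factor 5/9 applies: -70.3 × 5/9 = -39.0556°C.
Final Celsius temperature: 217.1500 - 39.0556 = 178.0944°C.
In Fahrenheit: 178.0944 × 1.8 + 32 = 352.6°F.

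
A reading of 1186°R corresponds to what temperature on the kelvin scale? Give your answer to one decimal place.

In Celsius: (1186 - 491.67) × 5/9 = 385.7389°C.
In kelvin: 385.7389 + 273.15 = 658.9 K.

658.9 K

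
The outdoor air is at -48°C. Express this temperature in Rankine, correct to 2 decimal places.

405.27°R

In Rankine: -48.0000 × 1.8 + 491.67 = 405.27°R.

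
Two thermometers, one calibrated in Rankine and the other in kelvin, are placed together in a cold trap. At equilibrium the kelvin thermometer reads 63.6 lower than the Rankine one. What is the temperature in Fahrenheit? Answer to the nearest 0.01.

-316.57°F

Let x be the Rankine reading; then the kelvin reading is 5/9·x.
(5/9·x) - x = -63.6  ⇒  (-4/9)·x = -63.6  ⇒  x = 143.1000°R.
In Celsius: (143.1 - 491.67) × 5/9 = -193.6500°C.
In Fahrenheit: -193.6500 × 1.8 + 32 = -316.57°F.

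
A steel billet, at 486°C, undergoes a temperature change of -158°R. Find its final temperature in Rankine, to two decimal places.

The 158°R change is an interval, so only the factor 5/9 applies: -158 × 5/9 = -87.7778°C.
Final Celsius temperature: 486.0000 - 87.7778 = 398.2222°C.
In Rankine: 398.2222 × 1.8 + 491.67 = 1208.47°R.

1208.47°R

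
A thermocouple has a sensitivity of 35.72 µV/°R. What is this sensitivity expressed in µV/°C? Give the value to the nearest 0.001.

Since only a temperature interval is involved, the additive offset between the scales drops out.
A change of 1°C is a change of 1.8°R, so per °C the value is 35.72 × 1.8 = 64.296.

64.296 µV/°C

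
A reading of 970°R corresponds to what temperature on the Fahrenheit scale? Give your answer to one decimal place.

In Celsius: (970 - 491.67) × 5/9 = 265.7389°C.
In Fahrenheit: 265.7389 × 1.8 + 32 = 510.3°F.

510.3°F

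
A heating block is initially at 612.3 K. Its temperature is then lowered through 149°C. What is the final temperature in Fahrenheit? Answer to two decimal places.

374.27°F

Initial temperature in Celsius: 612.3 - 273.15 = 339.1500°C.
Final Celsius temperature: 339.1500 - 149.0000 = 190.1500°C.
In Fahrenheit: 190.1500 × 1.8 + 32 = 374.27°F.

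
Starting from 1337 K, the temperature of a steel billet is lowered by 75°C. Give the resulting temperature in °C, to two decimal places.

988.85°C

Initial temperature in Celsius: 1337 - 273.15 = 1063.8500°C.
Final Celsius temperature: 1063.8500 - 75.0000 = 988.8500°C.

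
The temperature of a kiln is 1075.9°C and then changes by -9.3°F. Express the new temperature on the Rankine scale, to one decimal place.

2419.0°R

The 9.3°F change is an interval, so only the factor 5/9 applies: -9.3 × 5/9 = -5.1667°C.
Final Celsius temperature: 1075.9000 - 5.1667 = 1070.7333°C.
In Rankine: 1070.7333 × 1.8 + 491.67 = 2419.0°R.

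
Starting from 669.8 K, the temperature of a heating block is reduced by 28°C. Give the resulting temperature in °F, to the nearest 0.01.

695.57°F

Initial temperature in Celsius: 669.8 - 273.15 = 396.6500°C.
Final Celsius temperature: 396.6500 - 28.0000 = 368.6500°C.
In Fahrenheit: 368.6500 × 1.8 + 32 = 695.57°F.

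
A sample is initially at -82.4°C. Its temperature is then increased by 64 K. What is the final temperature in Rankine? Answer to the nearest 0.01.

458.55°R

The 64 K change is an interval; Kelvin and Celsius degrees are the same size, so ΔC = +64°C.
Final Celsius temperature: -82.4000 + 64.0000 = -18.4000°C.
In Rankine: -18.4000 × 1.8 + 491.67 = 458.55°R.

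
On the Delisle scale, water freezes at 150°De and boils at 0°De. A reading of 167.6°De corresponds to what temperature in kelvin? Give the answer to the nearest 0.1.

261.4 K

Linear interpolation between the fixed points: C = (167.6 - 150) × 100 / (0 - 150) = -11.7333°C.
Then -11.7333 + 273.15 = 261.4 K.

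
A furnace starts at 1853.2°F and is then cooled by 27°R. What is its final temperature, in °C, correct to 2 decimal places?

996.78°C

Initial temperature in Celsius: (1853.2 - 32) × 5/9 = 1011.7778°C.
The 27°R change is an interval, so only the factor 5/9 applies: -27 × 5/9 = -15.0000°C.
Final Celsius temperature: 1011.7778 - 15.0000 = 996.7778°C.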